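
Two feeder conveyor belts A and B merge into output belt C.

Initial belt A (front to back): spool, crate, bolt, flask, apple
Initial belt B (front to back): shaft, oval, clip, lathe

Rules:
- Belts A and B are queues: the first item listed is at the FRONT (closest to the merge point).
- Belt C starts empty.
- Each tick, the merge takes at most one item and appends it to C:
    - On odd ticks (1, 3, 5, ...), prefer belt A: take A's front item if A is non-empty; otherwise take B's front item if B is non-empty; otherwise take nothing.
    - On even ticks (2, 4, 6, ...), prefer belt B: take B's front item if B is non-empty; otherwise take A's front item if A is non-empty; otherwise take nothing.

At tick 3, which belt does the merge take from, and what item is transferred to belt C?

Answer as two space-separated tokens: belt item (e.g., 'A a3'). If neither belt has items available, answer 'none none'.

Tick 1: prefer A, take spool from A; A=[crate,bolt,flask,apple] B=[shaft,oval,clip,lathe] C=[spool]
Tick 2: prefer B, take shaft from B; A=[crate,bolt,flask,apple] B=[oval,clip,lathe] C=[spool,shaft]
Tick 3: prefer A, take crate from A; A=[bolt,flask,apple] B=[oval,clip,lathe] C=[spool,shaft,crate]

Answer: A crate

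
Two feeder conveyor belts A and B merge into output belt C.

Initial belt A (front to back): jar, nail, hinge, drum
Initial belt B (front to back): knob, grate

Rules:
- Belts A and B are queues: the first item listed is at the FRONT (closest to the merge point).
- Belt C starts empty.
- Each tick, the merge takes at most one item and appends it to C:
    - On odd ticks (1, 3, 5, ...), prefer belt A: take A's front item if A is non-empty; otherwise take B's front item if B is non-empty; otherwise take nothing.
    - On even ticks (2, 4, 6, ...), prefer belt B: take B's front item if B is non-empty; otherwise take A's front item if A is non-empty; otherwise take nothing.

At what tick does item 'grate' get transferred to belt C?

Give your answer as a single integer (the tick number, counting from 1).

Tick 1: prefer A, take jar from A; A=[nail,hinge,drum] B=[knob,grate] C=[jar]
Tick 2: prefer B, take knob from B; A=[nail,hinge,drum] B=[grate] C=[jar,knob]
Tick 3: prefer A, take nail from A; A=[hinge,drum] B=[grate] C=[jar,knob,nail]
Tick 4: prefer B, take grate from B; A=[hinge,drum] B=[-] C=[jar,knob,nail,grate]

Answer: 4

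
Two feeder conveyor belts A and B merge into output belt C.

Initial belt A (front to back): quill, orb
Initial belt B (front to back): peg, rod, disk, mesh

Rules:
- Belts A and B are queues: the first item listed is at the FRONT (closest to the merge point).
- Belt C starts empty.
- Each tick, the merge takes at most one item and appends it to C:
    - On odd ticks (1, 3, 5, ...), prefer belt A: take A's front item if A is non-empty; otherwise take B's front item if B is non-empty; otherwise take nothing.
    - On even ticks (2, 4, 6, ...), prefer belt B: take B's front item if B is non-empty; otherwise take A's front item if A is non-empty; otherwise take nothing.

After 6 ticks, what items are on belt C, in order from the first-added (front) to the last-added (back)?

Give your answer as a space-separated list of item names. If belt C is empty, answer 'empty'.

Answer: quill peg orb rod disk mesh

Derivation:
Tick 1: prefer A, take quill from A; A=[orb] B=[peg,rod,disk,mesh] C=[quill]
Tick 2: prefer B, take peg from B; A=[orb] B=[rod,disk,mesh] C=[quill,peg]
Tick 3: prefer A, take orb from A; A=[-] B=[rod,disk,mesh] C=[quill,peg,orb]
Tick 4: prefer B, take rod from B; A=[-] B=[disk,mesh] C=[quill,peg,orb,rod]
Tick 5: prefer A, take disk from B; A=[-] B=[mesh] C=[quill,peg,orb,rod,disk]
Tick 6: prefer B, take mesh from B; A=[-] B=[-] C=[quill,peg,orb,rod,disk,mesh]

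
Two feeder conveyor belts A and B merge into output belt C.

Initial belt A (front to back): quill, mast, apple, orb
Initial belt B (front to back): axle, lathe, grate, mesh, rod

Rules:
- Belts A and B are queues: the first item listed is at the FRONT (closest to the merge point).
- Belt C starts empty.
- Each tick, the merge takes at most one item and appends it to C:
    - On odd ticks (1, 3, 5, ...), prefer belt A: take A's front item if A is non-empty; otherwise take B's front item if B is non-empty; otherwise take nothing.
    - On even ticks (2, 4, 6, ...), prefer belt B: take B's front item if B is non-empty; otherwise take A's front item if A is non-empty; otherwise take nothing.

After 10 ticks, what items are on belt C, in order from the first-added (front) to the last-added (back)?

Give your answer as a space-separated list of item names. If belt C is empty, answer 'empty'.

Answer: quill axle mast lathe apple grate orb mesh rod

Derivation:
Tick 1: prefer A, take quill from A; A=[mast,apple,orb] B=[axle,lathe,grate,mesh,rod] C=[quill]
Tick 2: prefer B, take axle from B; A=[mast,apple,orb] B=[lathe,grate,mesh,rod] C=[quill,axle]
Tick 3: prefer A, take mast from A; A=[apple,orb] B=[lathe,grate,mesh,rod] C=[quill,axle,mast]
Tick 4: prefer B, take lathe from B; A=[apple,orb] B=[grate,mesh,rod] C=[quill,axle,mast,lathe]
Tick 5: prefer A, take apple from A; A=[orb] B=[grate,mesh,rod] C=[quill,axle,mast,lathe,apple]
Tick 6: prefer B, take grate from B; A=[orb] B=[mesh,rod] C=[quill,axle,mast,lathe,apple,grate]
Tick 7: prefer A, take orb from A; A=[-] B=[mesh,rod] C=[quill,axle,mast,lathe,apple,grate,orb]
Tick 8: prefer B, take mesh from B; A=[-] B=[rod] C=[quill,axle,mast,lathe,apple,grate,orb,mesh]
Tick 9: prefer A, take rod from B; A=[-] B=[-] C=[quill,axle,mast,lathe,apple,grate,orb,mesh,rod]
Tick 10: prefer B, both empty, nothing taken; A=[-] B=[-] C=[quill,axle,mast,lathe,apple,grate,orb,mesh,rod]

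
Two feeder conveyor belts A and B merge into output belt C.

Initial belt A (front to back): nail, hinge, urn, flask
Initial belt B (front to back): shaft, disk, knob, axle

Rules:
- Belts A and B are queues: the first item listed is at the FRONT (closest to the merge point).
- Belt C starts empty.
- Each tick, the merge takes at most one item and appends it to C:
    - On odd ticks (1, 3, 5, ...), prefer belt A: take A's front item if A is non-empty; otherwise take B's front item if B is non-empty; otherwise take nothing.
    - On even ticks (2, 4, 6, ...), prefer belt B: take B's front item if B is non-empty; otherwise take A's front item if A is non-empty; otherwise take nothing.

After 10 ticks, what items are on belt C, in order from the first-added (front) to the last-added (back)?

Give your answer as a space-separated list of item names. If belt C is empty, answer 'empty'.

Tick 1: prefer A, take nail from A; A=[hinge,urn,flask] B=[shaft,disk,knob,axle] C=[nail]
Tick 2: prefer B, take shaft from B; A=[hinge,urn,flask] B=[disk,knob,axle] C=[nail,shaft]
Tick 3: prefer A, take hinge from A; A=[urn,flask] B=[disk,knob,axle] C=[nail,shaft,hinge]
Tick 4: prefer B, take disk from B; A=[urn,flask] B=[knob,axle] C=[nail,shaft,hinge,disk]
Tick 5: prefer A, take urn from A; A=[flask] B=[knob,axle] C=[nail,shaft,hinge,disk,urn]
Tick 6: prefer B, take knob from B; A=[flask] B=[axle] C=[nail,shaft,hinge,disk,urn,knob]
Tick 7: prefer A, take flask from A; A=[-] B=[axle] C=[nail,shaft,hinge,disk,urn,knob,flask]
Tick 8: prefer B, take axle from B; A=[-] B=[-] C=[nail,shaft,hinge,disk,urn,knob,flask,axle]
Tick 9: prefer A, both empty, nothing taken; A=[-] B=[-] C=[nail,shaft,hinge,disk,urn,knob,flask,axle]
Tick 10: prefer B, both empty, nothing taken; A=[-] B=[-] C=[nail,shaft,hinge,disk,urn,knob,flask,axle]

Answer: nail shaft hinge disk urn knob flask axle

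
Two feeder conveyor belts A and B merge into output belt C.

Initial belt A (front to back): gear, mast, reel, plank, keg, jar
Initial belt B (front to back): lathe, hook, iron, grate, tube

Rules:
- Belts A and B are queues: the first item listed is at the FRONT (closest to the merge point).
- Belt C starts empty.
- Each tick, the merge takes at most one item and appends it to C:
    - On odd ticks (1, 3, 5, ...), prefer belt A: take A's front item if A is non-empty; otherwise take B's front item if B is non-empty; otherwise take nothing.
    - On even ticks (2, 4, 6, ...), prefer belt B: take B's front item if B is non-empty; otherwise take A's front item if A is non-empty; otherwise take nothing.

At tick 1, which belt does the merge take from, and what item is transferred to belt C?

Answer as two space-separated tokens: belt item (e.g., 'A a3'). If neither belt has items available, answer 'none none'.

Tick 1: prefer A, take gear from A; A=[mast,reel,plank,keg,jar] B=[lathe,hook,iron,grate,tube] C=[gear]

Answer: A gear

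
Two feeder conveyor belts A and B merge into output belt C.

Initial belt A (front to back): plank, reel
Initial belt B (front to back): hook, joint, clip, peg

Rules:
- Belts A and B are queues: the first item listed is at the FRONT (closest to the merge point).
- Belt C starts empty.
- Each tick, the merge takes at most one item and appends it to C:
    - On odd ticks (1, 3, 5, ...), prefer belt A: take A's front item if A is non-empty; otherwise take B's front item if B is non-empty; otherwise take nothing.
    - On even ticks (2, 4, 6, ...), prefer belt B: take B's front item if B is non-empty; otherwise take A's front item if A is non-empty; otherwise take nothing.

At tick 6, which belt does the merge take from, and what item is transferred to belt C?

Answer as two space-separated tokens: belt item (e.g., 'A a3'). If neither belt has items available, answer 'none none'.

Answer: B peg

Derivation:
Tick 1: prefer A, take plank from A; A=[reel] B=[hook,joint,clip,peg] C=[plank]
Tick 2: prefer B, take hook from B; A=[reel] B=[joint,clip,peg] C=[plank,hook]
Tick 3: prefer A, take reel from A; A=[-] B=[joint,clip,peg] C=[plank,hook,reel]
Tick 4: prefer B, take joint from B; A=[-] B=[clip,peg] C=[plank,hook,reel,joint]
Tick 5: prefer A, take clip from B; A=[-] B=[peg] C=[plank,hook,reel,joint,clip]
Tick 6: prefer B, take peg from B; A=[-] B=[-] C=[plank,hook,reel,joint,clip,peg]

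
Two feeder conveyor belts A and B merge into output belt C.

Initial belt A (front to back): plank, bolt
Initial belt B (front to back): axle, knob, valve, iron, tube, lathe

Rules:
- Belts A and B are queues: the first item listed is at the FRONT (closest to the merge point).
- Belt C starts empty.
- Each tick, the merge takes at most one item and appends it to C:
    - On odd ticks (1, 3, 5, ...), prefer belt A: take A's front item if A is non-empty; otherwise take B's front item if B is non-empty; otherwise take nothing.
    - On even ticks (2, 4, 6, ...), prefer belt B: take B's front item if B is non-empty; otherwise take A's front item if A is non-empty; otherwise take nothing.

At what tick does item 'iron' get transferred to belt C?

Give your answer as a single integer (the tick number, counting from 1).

Tick 1: prefer A, take plank from A; A=[bolt] B=[axle,knob,valve,iron,tube,lathe] C=[plank]
Tick 2: prefer B, take axle from B; A=[bolt] B=[knob,valve,iron,tube,lathe] C=[plank,axle]
Tick 3: prefer A, take bolt from A; A=[-] B=[knob,valve,iron,tube,lathe] C=[plank,axle,bolt]
Tick 4: prefer B, take knob from B; A=[-] B=[valve,iron,tube,lathe] C=[plank,axle,bolt,knob]
Tick 5: prefer A, take valve from B; A=[-] B=[iron,tube,lathe] C=[plank,axle,bolt,knob,valve]
Tick 6: prefer B, take iron from B; A=[-] B=[tube,lathe] C=[plank,axle,bolt,knob,valve,iron]

Answer: 6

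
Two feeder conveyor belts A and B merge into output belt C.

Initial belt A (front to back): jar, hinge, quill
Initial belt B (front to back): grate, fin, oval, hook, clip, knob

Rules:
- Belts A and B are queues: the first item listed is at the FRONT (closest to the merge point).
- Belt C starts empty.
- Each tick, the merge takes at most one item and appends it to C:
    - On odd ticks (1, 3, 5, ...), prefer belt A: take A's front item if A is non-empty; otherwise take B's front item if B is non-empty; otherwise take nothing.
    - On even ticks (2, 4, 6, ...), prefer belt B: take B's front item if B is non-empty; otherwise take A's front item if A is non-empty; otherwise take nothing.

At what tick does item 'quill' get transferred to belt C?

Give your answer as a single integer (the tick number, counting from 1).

Answer: 5

Derivation:
Tick 1: prefer A, take jar from A; A=[hinge,quill] B=[grate,fin,oval,hook,clip,knob] C=[jar]
Tick 2: prefer B, take grate from B; A=[hinge,quill] B=[fin,oval,hook,clip,knob] C=[jar,grate]
Tick 3: prefer A, take hinge from A; A=[quill] B=[fin,oval,hook,clip,knob] C=[jar,grate,hinge]
Tick 4: prefer B, take fin from B; A=[quill] B=[oval,hook,clip,knob] C=[jar,grate,hinge,fin]
Tick 5: prefer A, take quill from A; A=[-] B=[oval,hook,clip,knob] C=[jar,grate,hinge,fin,quill]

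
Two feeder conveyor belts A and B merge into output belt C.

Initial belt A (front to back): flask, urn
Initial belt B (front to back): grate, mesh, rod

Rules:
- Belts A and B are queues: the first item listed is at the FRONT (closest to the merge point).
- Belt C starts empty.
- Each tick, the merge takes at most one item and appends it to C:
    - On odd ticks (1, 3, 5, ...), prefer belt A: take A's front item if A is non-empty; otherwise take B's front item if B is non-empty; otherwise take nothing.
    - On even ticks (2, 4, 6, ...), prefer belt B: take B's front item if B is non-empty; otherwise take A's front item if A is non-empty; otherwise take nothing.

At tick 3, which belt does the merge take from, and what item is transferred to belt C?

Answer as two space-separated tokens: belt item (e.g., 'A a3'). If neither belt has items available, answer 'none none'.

Tick 1: prefer A, take flask from A; A=[urn] B=[grate,mesh,rod] C=[flask]
Tick 2: prefer B, take grate from B; A=[urn] B=[mesh,rod] C=[flask,grate]
Tick 3: prefer A, take urn from A; A=[-] B=[mesh,rod] C=[flask,grate,urn]

Answer: A urn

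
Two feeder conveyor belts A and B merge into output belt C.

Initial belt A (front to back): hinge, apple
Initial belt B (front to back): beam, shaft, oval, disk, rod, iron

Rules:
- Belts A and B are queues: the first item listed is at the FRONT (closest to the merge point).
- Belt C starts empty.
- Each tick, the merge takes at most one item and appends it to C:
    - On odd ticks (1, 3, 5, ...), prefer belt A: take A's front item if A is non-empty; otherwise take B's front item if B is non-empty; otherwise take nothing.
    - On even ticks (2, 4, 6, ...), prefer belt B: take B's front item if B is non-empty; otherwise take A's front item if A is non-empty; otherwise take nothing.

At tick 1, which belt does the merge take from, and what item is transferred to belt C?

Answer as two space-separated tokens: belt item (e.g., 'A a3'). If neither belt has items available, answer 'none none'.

Answer: A hinge

Derivation:
Tick 1: prefer A, take hinge from A; A=[apple] B=[beam,shaft,oval,disk,rod,iron] C=[hinge]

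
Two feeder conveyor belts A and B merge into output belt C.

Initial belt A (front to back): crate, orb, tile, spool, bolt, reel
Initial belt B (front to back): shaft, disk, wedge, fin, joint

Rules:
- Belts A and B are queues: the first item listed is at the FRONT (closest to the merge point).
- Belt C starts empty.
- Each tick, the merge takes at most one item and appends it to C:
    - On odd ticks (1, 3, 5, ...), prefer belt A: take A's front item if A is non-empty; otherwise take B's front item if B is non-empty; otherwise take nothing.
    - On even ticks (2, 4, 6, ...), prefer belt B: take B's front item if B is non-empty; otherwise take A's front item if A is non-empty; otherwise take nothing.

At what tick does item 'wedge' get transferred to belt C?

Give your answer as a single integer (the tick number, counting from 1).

Answer: 6

Derivation:
Tick 1: prefer A, take crate from A; A=[orb,tile,spool,bolt,reel] B=[shaft,disk,wedge,fin,joint] C=[crate]
Tick 2: prefer B, take shaft from B; A=[orb,tile,spool,bolt,reel] B=[disk,wedge,fin,joint] C=[crate,shaft]
Tick 3: prefer A, take orb from A; A=[tile,spool,bolt,reel] B=[disk,wedge,fin,joint] C=[crate,shaft,orb]
Tick 4: prefer B, take disk from B; A=[tile,spool,bolt,reel] B=[wedge,fin,joint] C=[crate,shaft,orb,disk]
Tick 5: prefer A, take tile from A; A=[spool,bolt,reel] B=[wedge,fin,joint] C=[crate,shaft,orb,disk,tile]
Tick 6: prefer B, take wedge from B; A=[spool,bolt,reel] B=[fin,joint] C=[crate,shaft,orb,disk,tile,wedge]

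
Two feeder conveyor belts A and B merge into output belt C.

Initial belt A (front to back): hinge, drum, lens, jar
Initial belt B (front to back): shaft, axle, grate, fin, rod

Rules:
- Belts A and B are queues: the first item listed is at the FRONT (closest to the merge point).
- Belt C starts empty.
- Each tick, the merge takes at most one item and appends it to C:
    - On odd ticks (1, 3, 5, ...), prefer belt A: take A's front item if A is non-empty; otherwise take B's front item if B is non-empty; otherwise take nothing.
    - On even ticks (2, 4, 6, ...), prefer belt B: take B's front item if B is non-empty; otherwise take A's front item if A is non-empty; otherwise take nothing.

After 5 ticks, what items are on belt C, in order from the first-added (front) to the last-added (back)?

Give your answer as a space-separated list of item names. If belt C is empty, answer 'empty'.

Tick 1: prefer A, take hinge from A; A=[drum,lens,jar] B=[shaft,axle,grate,fin,rod] C=[hinge]
Tick 2: prefer B, take shaft from B; A=[drum,lens,jar] B=[axle,grate,fin,rod] C=[hinge,shaft]
Tick 3: prefer A, take drum from A; A=[lens,jar] B=[axle,grate,fin,rod] C=[hinge,shaft,drum]
Tick 4: prefer B, take axle from B; A=[lens,jar] B=[grate,fin,rod] C=[hinge,shaft,drum,axle]
Tick 5: prefer A, take lens from A; A=[jar] B=[grate,fin,rod] C=[hinge,shaft,drum,axle,lens]

Answer: hinge shaft drum axle lens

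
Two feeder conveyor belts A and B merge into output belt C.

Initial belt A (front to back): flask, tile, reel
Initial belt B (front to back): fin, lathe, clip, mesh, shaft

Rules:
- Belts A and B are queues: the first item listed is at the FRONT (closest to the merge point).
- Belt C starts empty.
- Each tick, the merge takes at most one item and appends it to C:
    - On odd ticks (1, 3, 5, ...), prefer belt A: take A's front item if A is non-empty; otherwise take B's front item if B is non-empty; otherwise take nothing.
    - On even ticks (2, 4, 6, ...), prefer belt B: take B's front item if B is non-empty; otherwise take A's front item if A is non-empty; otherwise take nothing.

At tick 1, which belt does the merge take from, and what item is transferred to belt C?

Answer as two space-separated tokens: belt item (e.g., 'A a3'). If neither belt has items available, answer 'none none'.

Tick 1: prefer A, take flask from A; A=[tile,reel] B=[fin,lathe,clip,mesh,shaft] C=[flask]

Answer: A flask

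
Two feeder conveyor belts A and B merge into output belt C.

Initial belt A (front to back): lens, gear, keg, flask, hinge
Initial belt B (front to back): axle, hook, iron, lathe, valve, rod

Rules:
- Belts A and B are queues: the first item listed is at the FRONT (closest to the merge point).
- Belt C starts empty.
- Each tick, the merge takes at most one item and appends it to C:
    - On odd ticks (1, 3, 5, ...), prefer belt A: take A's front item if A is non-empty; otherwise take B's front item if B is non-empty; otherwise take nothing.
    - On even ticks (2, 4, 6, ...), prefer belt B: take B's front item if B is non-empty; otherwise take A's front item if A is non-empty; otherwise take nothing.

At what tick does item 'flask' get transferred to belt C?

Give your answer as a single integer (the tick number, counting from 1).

Tick 1: prefer A, take lens from A; A=[gear,keg,flask,hinge] B=[axle,hook,iron,lathe,valve,rod] C=[lens]
Tick 2: prefer B, take axle from B; A=[gear,keg,flask,hinge] B=[hook,iron,lathe,valve,rod] C=[lens,axle]
Tick 3: prefer A, take gear from A; A=[keg,flask,hinge] B=[hook,iron,lathe,valve,rod] C=[lens,axle,gear]
Tick 4: prefer B, take hook from B; A=[keg,flask,hinge] B=[iron,lathe,valve,rod] C=[lens,axle,gear,hook]
Tick 5: prefer A, take keg from A; A=[flask,hinge] B=[iron,lathe,valve,rod] C=[lens,axle,gear,hook,keg]
Tick 6: prefer B, take iron from B; A=[flask,hinge] B=[lathe,valve,rod] C=[lens,axle,gear,hook,keg,iron]
Tick 7: prefer A, take flask from A; A=[hinge] B=[lathe,valve,rod] C=[lens,axle,gear,hook,keg,iron,flask]

Answer: 7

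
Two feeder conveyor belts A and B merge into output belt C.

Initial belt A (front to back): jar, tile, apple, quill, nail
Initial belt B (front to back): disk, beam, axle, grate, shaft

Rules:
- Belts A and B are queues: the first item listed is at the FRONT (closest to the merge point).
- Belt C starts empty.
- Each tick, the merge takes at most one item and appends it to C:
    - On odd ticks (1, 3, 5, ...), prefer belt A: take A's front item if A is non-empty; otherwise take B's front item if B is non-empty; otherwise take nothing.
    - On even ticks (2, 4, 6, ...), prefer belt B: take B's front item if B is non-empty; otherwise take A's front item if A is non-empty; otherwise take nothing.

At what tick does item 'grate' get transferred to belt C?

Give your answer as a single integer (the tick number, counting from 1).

Answer: 8

Derivation:
Tick 1: prefer A, take jar from A; A=[tile,apple,quill,nail] B=[disk,beam,axle,grate,shaft] C=[jar]
Tick 2: prefer B, take disk from B; A=[tile,apple,quill,nail] B=[beam,axle,grate,shaft] C=[jar,disk]
Tick 3: prefer A, take tile from A; A=[apple,quill,nail] B=[beam,axle,grate,shaft] C=[jar,disk,tile]
Tick 4: prefer B, take beam from B; A=[apple,quill,nail] B=[axle,grate,shaft] C=[jar,disk,tile,beam]
Tick 5: prefer A, take apple from A; A=[quill,nail] B=[axle,grate,shaft] C=[jar,disk,tile,beam,apple]
Tick 6: prefer B, take axle from B; A=[quill,nail] B=[grate,shaft] C=[jar,disk,tile,beam,apple,axle]
Tick 7: prefer A, take quill from A; A=[nail] B=[grate,shaft] C=[jar,disk,tile,beam,apple,axle,quill]
Tick 8: prefer B, take grate from B; A=[nail] B=[shaft] C=[jar,disk,tile,beam,apple,axle,quill,grate]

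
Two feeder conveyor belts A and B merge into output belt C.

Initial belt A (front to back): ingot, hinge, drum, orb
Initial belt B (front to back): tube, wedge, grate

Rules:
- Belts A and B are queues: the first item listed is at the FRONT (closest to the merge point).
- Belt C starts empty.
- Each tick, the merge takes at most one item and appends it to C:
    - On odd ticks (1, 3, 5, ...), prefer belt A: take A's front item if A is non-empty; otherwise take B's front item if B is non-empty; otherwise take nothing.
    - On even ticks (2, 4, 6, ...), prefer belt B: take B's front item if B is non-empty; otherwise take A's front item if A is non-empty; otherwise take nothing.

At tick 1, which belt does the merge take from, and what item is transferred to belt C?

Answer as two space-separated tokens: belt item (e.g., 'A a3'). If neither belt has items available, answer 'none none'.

Tick 1: prefer A, take ingot from A; A=[hinge,drum,orb] B=[tube,wedge,grate] C=[ingot]

Answer: A ingot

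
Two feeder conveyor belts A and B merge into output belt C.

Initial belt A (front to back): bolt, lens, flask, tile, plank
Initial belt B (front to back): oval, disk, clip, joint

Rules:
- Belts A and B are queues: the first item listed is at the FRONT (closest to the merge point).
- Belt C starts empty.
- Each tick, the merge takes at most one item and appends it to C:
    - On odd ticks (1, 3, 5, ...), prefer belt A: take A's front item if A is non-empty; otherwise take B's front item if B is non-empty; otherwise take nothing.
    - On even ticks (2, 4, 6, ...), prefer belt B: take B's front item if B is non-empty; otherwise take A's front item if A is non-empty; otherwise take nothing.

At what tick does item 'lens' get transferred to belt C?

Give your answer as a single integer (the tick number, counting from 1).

Tick 1: prefer A, take bolt from A; A=[lens,flask,tile,plank] B=[oval,disk,clip,joint] C=[bolt]
Tick 2: prefer B, take oval from B; A=[lens,flask,tile,plank] B=[disk,clip,joint] C=[bolt,oval]
Tick 3: prefer A, take lens from A; A=[flask,tile,plank] B=[disk,clip,joint] C=[bolt,oval,lens]

Answer: 3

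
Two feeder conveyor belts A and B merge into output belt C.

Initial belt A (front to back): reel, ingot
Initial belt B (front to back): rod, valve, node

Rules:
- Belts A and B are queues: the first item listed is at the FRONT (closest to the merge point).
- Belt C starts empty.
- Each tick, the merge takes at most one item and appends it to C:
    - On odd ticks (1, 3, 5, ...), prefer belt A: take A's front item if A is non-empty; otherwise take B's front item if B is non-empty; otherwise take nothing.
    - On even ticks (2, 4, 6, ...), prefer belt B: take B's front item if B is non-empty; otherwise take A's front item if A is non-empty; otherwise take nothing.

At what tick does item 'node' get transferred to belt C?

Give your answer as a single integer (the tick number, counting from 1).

Answer: 5

Derivation:
Tick 1: prefer A, take reel from A; A=[ingot] B=[rod,valve,node] C=[reel]
Tick 2: prefer B, take rod from B; A=[ingot] B=[valve,node] C=[reel,rod]
Tick 3: prefer A, take ingot from A; A=[-] B=[valve,node] C=[reel,rod,ingot]
Tick 4: prefer B, take valve from B; A=[-] B=[node] C=[reel,rod,ingot,valve]
Tick 5: prefer A, take node from B; A=[-] B=[-] C=[reel,rod,ingot,valve,node]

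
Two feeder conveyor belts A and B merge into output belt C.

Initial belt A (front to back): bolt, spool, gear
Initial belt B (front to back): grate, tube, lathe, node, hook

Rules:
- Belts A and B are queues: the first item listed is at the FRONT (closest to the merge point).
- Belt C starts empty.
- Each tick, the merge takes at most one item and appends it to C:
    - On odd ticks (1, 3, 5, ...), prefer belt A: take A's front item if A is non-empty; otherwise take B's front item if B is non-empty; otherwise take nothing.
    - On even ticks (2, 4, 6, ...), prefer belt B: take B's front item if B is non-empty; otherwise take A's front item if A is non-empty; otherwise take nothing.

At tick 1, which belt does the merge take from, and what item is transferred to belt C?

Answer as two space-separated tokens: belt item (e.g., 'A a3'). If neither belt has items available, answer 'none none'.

Tick 1: prefer A, take bolt from A; A=[spool,gear] B=[grate,tube,lathe,node,hook] C=[bolt]

Answer: A bolt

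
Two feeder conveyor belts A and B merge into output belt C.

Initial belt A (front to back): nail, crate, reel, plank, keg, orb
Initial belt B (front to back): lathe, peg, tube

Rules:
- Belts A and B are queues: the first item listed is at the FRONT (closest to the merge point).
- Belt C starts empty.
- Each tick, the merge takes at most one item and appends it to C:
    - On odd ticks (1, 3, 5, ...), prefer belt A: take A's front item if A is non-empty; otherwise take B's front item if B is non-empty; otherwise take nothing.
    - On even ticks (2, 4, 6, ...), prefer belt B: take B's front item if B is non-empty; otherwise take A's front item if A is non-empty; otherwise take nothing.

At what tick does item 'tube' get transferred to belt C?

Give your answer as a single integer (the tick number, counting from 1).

Tick 1: prefer A, take nail from A; A=[crate,reel,plank,keg,orb] B=[lathe,peg,tube] C=[nail]
Tick 2: prefer B, take lathe from B; A=[crate,reel,plank,keg,orb] B=[peg,tube] C=[nail,lathe]
Tick 3: prefer A, take crate from A; A=[reel,plank,keg,orb] B=[peg,tube] C=[nail,lathe,crate]
Tick 4: prefer B, take peg from B; A=[reel,plank,keg,orb] B=[tube] C=[nail,lathe,crate,peg]
Tick 5: prefer A, take reel from A; A=[plank,keg,orb] B=[tube] C=[nail,lathe,crate,peg,reel]
Tick 6: prefer B, take tube from B; A=[plank,keg,orb] B=[-] C=[nail,lathe,crate,peg,reel,tube]

Answer: 6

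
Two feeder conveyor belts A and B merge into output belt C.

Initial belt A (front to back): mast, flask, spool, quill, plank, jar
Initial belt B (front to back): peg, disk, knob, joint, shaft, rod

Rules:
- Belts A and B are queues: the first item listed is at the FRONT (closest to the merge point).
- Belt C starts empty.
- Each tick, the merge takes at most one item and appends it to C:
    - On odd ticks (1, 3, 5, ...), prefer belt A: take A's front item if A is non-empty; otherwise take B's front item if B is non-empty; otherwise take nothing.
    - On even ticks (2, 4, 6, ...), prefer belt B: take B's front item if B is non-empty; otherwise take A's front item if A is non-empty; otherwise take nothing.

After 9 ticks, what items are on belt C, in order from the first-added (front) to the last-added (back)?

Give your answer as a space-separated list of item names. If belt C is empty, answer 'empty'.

Tick 1: prefer A, take mast from A; A=[flask,spool,quill,plank,jar] B=[peg,disk,knob,joint,shaft,rod] C=[mast]
Tick 2: prefer B, take peg from B; A=[flask,spool,quill,plank,jar] B=[disk,knob,joint,shaft,rod] C=[mast,peg]
Tick 3: prefer A, take flask from A; A=[spool,quill,plank,jar] B=[disk,knob,joint,shaft,rod] C=[mast,peg,flask]
Tick 4: prefer B, take disk from B; A=[spool,quill,plank,jar] B=[knob,joint,shaft,rod] C=[mast,peg,flask,disk]
Tick 5: prefer A, take spool from A; A=[quill,plank,jar] B=[knob,joint,shaft,rod] C=[mast,peg,flask,disk,spool]
Tick 6: prefer B, take knob from B; A=[quill,plank,jar] B=[joint,shaft,rod] C=[mast,peg,flask,disk,spool,knob]
Tick 7: prefer A, take quill from A; A=[plank,jar] B=[joint,shaft,rod] C=[mast,peg,flask,disk,spool,knob,quill]
Tick 8: prefer B, take joint from B; A=[plank,jar] B=[shaft,rod] C=[mast,peg,flask,disk,spool,knob,quill,joint]
Tick 9: prefer A, take plank from A; A=[jar] B=[shaft,rod] C=[mast,peg,flask,disk,spool,knob,quill,joint,plank]

Answer: mast peg flask disk spool knob quill joint plank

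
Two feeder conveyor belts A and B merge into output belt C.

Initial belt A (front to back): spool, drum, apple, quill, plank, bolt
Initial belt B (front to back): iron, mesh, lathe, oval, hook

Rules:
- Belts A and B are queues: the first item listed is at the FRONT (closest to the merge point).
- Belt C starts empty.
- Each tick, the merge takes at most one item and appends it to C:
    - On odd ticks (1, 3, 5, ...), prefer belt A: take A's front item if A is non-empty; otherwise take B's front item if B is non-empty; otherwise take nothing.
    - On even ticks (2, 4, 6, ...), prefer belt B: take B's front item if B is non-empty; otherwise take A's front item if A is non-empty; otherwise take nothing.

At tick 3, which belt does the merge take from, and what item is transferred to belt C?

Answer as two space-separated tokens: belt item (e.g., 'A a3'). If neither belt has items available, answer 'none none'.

Tick 1: prefer A, take spool from A; A=[drum,apple,quill,plank,bolt] B=[iron,mesh,lathe,oval,hook] C=[spool]
Tick 2: prefer B, take iron from B; A=[drum,apple,quill,plank,bolt] B=[mesh,lathe,oval,hook] C=[spool,iron]
Tick 3: prefer A, take drum from A; A=[apple,quill,plank,bolt] B=[mesh,lathe,oval,hook] C=[spool,iron,drum]

Answer: A drum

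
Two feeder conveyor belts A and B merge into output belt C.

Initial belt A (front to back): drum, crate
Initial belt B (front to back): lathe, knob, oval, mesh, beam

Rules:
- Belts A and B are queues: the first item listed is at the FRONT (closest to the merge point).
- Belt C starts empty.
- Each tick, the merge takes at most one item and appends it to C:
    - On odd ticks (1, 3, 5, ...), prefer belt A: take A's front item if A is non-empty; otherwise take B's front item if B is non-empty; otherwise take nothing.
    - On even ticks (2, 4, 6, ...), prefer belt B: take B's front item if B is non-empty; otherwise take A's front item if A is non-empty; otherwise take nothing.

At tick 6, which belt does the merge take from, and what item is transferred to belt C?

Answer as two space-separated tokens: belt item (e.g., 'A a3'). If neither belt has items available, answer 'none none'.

Tick 1: prefer A, take drum from A; A=[crate] B=[lathe,knob,oval,mesh,beam] C=[drum]
Tick 2: prefer B, take lathe from B; A=[crate] B=[knob,oval,mesh,beam] C=[drum,lathe]
Tick 3: prefer A, take crate from A; A=[-] B=[knob,oval,mesh,beam] C=[drum,lathe,crate]
Tick 4: prefer B, take knob from B; A=[-] B=[oval,mesh,beam] C=[drum,lathe,crate,knob]
Tick 5: prefer A, take oval from B; A=[-] B=[mesh,beam] C=[drum,lathe,crate,knob,oval]
Tick 6: prefer B, take mesh from B; A=[-] B=[beam] C=[drum,lathe,crate,knob,oval,mesh]

Answer: B mesh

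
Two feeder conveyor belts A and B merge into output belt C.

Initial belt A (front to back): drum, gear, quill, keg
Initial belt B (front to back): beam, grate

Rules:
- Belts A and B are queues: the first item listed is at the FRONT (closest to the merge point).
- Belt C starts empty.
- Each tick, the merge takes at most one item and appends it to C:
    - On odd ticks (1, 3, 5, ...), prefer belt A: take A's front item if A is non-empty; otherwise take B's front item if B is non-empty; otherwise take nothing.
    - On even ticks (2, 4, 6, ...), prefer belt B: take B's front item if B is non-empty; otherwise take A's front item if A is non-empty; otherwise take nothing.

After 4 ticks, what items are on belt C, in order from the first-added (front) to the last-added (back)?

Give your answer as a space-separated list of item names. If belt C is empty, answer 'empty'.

Answer: drum beam gear grate

Derivation:
Tick 1: prefer A, take drum from A; A=[gear,quill,keg] B=[beam,grate] C=[drum]
Tick 2: prefer B, take beam from B; A=[gear,quill,keg] B=[grate] C=[drum,beam]
Tick 3: prefer A, take gear from A; A=[quill,keg] B=[grate] C=[drum,beam,gear]
Tick 4: prefer B, take grate from B; A=[quill,keg] B=[-] C=[drum,beam,gear,grate]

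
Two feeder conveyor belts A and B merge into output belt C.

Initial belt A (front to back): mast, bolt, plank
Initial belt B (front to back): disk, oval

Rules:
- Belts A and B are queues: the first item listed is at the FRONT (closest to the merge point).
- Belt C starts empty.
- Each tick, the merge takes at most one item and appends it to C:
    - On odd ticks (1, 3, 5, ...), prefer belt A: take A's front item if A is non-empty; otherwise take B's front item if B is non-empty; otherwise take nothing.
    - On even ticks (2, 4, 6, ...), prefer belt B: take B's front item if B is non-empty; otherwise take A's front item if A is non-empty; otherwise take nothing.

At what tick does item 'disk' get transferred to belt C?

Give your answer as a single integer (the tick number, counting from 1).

Tick 1: prefer A, take mast from A; A=[bolt,plank] B=[disk,oval] C=[mast]
Tick 2: prefer B, take disk from B; A=[bolt,plank] B=[oval] C=[mast,disk]

Answer: 2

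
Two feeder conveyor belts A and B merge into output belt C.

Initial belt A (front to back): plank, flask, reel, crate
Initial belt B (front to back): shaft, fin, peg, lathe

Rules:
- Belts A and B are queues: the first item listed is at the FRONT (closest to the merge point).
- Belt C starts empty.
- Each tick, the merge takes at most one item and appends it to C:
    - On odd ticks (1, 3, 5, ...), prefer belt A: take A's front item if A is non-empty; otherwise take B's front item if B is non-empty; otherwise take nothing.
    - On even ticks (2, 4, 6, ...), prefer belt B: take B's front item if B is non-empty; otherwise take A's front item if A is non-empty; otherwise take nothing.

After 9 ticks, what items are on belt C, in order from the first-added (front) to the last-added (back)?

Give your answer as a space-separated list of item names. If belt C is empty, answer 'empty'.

Answer: plank shaft flask fin reel peg crate lathe

Derivation:
Tick 1: prefer A, take plank from A; A=[flask,reel,crate] B=[shaft,fin,peg,lathe] C=[plank]
Tick 2: prefer B, take shaft from B; A=[flask,reel,crate] B=[fin,peg,lathe] C=[plank,shaft]
Tick 3: prefer A, take flask from A; A=[reel,crate] B=[fin,peg,lathe] C=[plank,shaft,flask]
Tick 4: prefer B, take fin from B; A=[reel,crate] B=[peg,lathe] C=[plank,shaft,flask,fin]
Tick 5: prefer A, take reel from A; A=[crate] B=[peg,lathe] C=[plank,shaft,flask,fin,reel]
Tick 6: prefer B, take peg from B; A=[crate] B=[lathe] C=[plank,shaft,flask,fin,reel,peg]
Tick 7: prefer A, take crate from A; A=[-] B=[lathe] C=[plank,shaft,flask,fin,reel,peg,crate]
Tick 8: prefer B, take lathe from B; A=[-] B=[-] C=[plank,shaft,flask,fin,reel,peg,crate,lathe]
Tick 9: prefer A, both empty, nothing taken; A=[-] B=[-] C=[plank,shaft,flask,fin,reel,peg,crate,lathe]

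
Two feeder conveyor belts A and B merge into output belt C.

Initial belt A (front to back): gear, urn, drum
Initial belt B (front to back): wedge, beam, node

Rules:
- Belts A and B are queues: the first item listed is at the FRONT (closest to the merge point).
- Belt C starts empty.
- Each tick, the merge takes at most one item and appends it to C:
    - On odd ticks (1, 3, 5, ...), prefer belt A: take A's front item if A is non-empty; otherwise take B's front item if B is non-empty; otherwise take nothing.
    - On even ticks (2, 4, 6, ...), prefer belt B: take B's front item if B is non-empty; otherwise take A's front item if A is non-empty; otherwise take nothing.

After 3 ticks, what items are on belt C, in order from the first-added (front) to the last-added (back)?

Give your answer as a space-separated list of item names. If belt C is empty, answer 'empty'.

Answer: gear wedge urn

Derivation:
Tick 1: prefer A, take gear from A; A=[urn,drum] B=[wedge,beam,node] C=[gear]
Tick 2: prefer B, take wedge from B; A=[urn,drum] B=[beam,node] C=[gear,wedge]
Tick 3: prefer A, take urn from A; A=[drum] B=[beam,node] C=[gear,wedge,urn]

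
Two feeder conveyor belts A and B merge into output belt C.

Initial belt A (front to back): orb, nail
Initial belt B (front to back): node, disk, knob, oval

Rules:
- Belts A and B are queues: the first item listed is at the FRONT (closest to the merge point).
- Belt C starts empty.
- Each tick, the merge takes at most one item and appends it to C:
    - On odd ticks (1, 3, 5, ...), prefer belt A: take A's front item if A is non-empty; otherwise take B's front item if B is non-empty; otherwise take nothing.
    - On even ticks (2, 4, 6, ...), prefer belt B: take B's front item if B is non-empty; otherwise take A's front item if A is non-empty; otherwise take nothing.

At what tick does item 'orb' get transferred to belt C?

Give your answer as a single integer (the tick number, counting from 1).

Answer: 1

Derivation:
Tick 1: prefer A, take orb from A; A=[nail] B=[node,disk,knob,oval] C=[orb]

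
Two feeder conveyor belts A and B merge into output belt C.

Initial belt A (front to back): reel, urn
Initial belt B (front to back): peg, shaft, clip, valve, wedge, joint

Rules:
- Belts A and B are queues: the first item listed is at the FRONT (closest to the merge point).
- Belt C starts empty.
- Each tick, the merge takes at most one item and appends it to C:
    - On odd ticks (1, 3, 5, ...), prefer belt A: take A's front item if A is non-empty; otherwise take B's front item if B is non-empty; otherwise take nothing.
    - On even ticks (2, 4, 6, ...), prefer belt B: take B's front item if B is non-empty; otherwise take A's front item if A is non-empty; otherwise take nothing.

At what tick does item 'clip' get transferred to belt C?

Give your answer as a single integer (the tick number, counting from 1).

Answer: 5

Derivation:
Tick 1: prefer A, take reel from A; A=[urn] B=[peg,shaft,clip,valve,wedge,joint] C=[reel]
Tick 2: prefer B, take peg from B; A=[urn] B=[shaft,clip,valve,wedge,joint] C=[reel,peg]
Tick 3: prefer A, take urn from A; A=[-] B=[shaft,clip,valve,wedge,joint] C=[reel,peg,urn]
Tick 4: prefer B, take shaft from B; A=[-] B=[clip,valve,wedge,joint] C=[reel,peg,urn,shaft]
Tick 5: prefer A, take clip from B; A=[-] B=[valve,wedge,joint] C=[reel,peg,urn,shaft,clip]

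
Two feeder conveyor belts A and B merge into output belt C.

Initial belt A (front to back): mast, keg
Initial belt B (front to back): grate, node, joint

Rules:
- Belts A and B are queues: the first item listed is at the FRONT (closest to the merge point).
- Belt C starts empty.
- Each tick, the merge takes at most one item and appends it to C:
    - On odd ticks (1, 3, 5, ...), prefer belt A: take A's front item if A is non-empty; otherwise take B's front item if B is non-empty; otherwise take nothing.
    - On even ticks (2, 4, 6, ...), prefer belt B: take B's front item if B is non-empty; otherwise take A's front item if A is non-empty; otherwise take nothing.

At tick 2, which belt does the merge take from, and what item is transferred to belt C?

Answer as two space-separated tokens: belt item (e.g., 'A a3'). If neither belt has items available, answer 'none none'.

Tick 1: prefer A, take mast from A; A=[keg] B=[grate,node,joint] C=[mast]
Tick 2: prefer B, take grate from B; A=[keg] B=[node,joint] C=[mast,grate]

Answer: B grate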